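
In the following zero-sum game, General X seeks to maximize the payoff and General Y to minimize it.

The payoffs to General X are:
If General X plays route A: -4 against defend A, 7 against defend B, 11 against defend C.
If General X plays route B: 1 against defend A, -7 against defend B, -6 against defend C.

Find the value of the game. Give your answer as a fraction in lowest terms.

-21/19

Column defend C is strictly dominated by defend B for General Y (it gives General X more in every row).
The remaining 2×2 game on (route A, route B) × (defend A, defend B) has no saddle point. Let General X play route A with probability p; indifference gives −4p + (1−p) = 7p − 7(1−p), so p = 8/19.
Similarly General Y's optimal q on defend A is 14/19, and the value is -4·(14/19) + (7)·(5/19) = -21/19.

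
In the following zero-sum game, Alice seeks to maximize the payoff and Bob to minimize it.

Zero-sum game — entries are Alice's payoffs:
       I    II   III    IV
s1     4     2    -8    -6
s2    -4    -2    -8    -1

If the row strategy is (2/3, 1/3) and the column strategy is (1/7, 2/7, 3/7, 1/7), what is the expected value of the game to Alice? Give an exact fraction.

Against (1/7, 2/7, 3/7, 1/7), each row's expected payoff is s1: -22/7; s2: -33/7.
Taking the (2/3, 1/3)-weighted average: (2/3)·(-22/7) + (1/3)·(-33/7) = -11/3.

-11/3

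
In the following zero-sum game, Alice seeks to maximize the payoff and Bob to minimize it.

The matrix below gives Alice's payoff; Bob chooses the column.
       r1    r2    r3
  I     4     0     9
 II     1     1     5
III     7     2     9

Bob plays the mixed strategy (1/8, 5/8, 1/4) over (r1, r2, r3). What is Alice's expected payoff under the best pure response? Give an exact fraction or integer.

I: (4)·(1/8) + (0)·(5/8) + (9)·(1/4) = 11/4.
II: (1)·(1/8) + (1)·(5/8) + (5)·(1/4) = 2.
III: (7)·(1/8) + (2)·(5/8) + (9)·(1/4) = 35/8.
The best pure response is III with expected payoff 35/8.

35/8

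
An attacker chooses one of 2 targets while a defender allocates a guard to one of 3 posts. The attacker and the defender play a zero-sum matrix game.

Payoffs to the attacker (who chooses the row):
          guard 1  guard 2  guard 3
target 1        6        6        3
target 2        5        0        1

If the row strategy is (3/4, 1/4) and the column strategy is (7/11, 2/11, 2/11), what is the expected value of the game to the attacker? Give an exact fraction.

Against (7/11, 2/11, 2/11), each row's expected payoff is target 1: 60/11; target 2: 37/11.
Taking the (3/4, 1/4)-weighted average: (3/4)·(60/11) + (1/4)·(37/11) = 217/44.

217/44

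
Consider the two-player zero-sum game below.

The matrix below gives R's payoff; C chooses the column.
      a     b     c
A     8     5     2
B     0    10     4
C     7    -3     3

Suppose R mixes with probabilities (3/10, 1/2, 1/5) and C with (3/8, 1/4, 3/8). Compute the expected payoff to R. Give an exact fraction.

41/10

Against (3/8, 1/4, 3/8), each row's expected payoff is A: 5; B: 4; C: 3.
Taking the (3/10, 1/2, 1/5)-weighted average: (3/10)·(5) + (1/2)·(4) + (1/5)·(3) = 41/10.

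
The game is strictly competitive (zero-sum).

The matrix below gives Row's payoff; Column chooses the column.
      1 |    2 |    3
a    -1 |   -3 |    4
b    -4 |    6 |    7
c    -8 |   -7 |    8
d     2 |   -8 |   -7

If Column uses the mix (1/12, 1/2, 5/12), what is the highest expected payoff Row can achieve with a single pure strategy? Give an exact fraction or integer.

67/12

a: (-1)·(1/12) + (-3)·(1/2) + (4)·(5/12) = 1/12.
b: (-4)·(1/12) + (6)·(1/2) + (7)·(5/12) = 67/12.
c: (-8)·(1/12) + (-7)·(1/2) + (8)·(5/12) = -5/6.
d: (2)·(1/12) + (-8)·(1/2) + (-7)·(5/12) = -27/4.
The best pure response is b with expected payoff 67/12.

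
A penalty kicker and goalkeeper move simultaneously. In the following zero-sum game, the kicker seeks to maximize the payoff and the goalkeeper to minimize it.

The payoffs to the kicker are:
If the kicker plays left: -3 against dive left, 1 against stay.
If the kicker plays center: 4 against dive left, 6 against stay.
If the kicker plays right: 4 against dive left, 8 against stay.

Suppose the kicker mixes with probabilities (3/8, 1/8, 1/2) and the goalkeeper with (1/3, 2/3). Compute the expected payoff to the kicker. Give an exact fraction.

Against (1/3, 2/3), each row's expected payoff is left: -1/3; center: 16/3; right: 20/3.
Taking the (3/8, 1/8, 1/2)-weighted average: (3/8)·(-1/3) + (1/8)·(16/3) + (1/2)·(20/3) = 31/8.

31/8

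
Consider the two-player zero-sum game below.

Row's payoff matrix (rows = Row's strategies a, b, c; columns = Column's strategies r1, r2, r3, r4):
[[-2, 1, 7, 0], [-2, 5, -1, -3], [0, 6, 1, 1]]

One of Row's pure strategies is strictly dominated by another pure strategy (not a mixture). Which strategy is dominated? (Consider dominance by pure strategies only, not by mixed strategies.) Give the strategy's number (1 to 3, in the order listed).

Compare b with c: 0 > -2, 6 > 5, 1 > -1, 1 > -3.
So c strictly dominates b for Row; b is strictly dominated.

2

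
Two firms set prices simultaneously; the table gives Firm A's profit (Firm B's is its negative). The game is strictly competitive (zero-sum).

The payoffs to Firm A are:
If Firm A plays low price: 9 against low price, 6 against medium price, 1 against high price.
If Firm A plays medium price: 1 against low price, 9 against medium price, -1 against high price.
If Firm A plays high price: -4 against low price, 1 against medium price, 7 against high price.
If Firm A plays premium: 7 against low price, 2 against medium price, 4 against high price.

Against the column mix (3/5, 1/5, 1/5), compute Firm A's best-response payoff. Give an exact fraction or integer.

34/5

low price: (9)·(3/5) + (6)·(1/5) + (1)·(1/5) = 34/5.
medium price: (1)·(3/5) + (9)·(1/5) + (-1)·(1/5) = 11/5.
high price: (-4)·(3/5) + (1)·(1/5) + (7)·(1/5) = -4/5.
premium: (7)·(3/5) + (2)·(1/5) + (4)·(1/5) = 27/5.
The best pure response is low price with expected payoff 34/5.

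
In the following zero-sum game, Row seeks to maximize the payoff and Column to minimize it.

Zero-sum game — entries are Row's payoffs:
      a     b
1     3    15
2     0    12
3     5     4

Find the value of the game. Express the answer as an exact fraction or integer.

63/13

Row 2 is strictly dominated by row 1, so Row never plays it.
The remaining 2×2 game on (1, 3) × (a, b) has no saddle point. Let Row play 1 with probability p; indifference gives 3p + 5(1−p) = 15p + 4(1−p), so p = 1/13.
Similarly Column's optimal q on a is 11/13, and the value is 3·(11/13) + (15)·(2/13) = 63/13.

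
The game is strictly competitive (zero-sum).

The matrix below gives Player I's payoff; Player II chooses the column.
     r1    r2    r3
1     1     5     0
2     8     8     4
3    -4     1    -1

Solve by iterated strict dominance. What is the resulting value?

Row 1 is strictly dominated by row 2 (8>1, 8>5, 4>0); eliminate 1.
Row 3 is strictly dominated by row 2 (8>-4, 8>1, 4>-1); eliminate 3.
Column r1 is strictly dominated by r3 for Player II (4<8); eliminate r1.
Column r2 is strictly dominated by r3 for Player II (4<8); eliminate r2.
Only (2, r3) remains, with payoff 4.

4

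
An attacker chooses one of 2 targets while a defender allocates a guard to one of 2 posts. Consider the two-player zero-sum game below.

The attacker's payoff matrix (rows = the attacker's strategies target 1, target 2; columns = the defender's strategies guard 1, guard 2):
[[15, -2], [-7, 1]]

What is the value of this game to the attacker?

Row minima are -2 and -7, so the attacker's maximin is -2; column maxima are 15 and 1, so the defender's minimax is 1. These differ, so the equilibrium is in mixed strategies.
Let the attacker play target 1 with probability p. The defender is indifferent when 15p − 7(1−p) = −2p + (1−p), giving p = 8/25.
Let the defender play guard 1 with probability q. The attacker is indifferent when 15q − 2(1−q) = −7q + (1−q), giving q = 3/25.
The value is 15·(3/25) + (-2)·(22/25) = 1/25.

1/25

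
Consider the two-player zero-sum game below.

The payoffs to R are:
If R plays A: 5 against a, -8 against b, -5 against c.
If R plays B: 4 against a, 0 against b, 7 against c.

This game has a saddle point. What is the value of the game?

0

Row minima: -8, 0 → R's maximin is 0.
Column maxima: 5, 0, 7 → C's minimax is 0.
They coincide at (B, b), so the value is 0.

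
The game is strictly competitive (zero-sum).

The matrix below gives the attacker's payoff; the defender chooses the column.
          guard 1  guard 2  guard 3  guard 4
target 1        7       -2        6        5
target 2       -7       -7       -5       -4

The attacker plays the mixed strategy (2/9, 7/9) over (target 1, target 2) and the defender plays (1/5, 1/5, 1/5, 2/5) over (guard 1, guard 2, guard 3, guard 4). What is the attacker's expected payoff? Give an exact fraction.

-49/15

Against (1/5, 1/5, 1/5, 2/5), each row's expected payoff is target 1: 21/5; target 2: -27/5.
Taking the (2/9, 7/9)-weighted average: (2/9)·(21/5) + (7/9)·(-27/5) = -49/15.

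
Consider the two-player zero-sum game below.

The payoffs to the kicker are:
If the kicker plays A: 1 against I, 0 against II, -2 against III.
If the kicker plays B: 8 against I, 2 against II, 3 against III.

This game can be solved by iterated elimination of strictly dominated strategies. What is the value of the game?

Column I is strictly dominated by II for the goalkeeper (0<1, 2<8); eliminate I.
Row A is strictly dominated by row B (2>0, 3>-2); eliminate A.
Column III is strictly dominated by II for the goalkeeper (2<3); eliminate III.
Only (B, II) remains, with payoff 2.

2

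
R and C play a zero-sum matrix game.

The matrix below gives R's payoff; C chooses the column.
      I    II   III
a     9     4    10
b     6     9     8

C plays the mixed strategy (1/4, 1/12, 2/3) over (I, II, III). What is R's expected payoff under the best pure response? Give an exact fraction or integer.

37/4

a: (9)·(1/4) + (4)·(1/12) + (10)·(2/3) = 37/4.
b: (6)·(1/4) + (9)·(1/12) + (8)·(2/3) = 91/12.
The best pure response is a with expected payoff 37/4.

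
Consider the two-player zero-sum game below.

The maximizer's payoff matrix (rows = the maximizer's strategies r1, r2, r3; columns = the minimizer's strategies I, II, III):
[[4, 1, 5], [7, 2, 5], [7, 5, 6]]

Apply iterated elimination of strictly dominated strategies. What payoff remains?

5

Column III is strictly dominated by II for the minimizer (1<5, 2<5, 5<6); eliminate III.
Row r1 is strictly dominated by row r2 (7>4, 2>1); eliminate r1.
Column I is strictly dominated by II for the minimizer (2<7, 5<7); eliminate I.
Row r2 is strictly dominated by row r3 (5>2); eliminate r2.
Only (r3, II) remains, with payoff 5.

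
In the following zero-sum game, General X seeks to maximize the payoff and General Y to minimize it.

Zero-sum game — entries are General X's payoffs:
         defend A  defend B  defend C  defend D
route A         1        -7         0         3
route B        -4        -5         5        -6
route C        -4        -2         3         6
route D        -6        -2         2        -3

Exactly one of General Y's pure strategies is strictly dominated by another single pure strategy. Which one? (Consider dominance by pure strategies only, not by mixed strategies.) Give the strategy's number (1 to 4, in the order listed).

3

General Y prefers columns that give General X less. Compare defend C with defend B: -7 < 0, -5 < 5, -2 < 3, -2 < 2.
So defend B strictly dominates defend C for General Y; defend C is strictly dominated.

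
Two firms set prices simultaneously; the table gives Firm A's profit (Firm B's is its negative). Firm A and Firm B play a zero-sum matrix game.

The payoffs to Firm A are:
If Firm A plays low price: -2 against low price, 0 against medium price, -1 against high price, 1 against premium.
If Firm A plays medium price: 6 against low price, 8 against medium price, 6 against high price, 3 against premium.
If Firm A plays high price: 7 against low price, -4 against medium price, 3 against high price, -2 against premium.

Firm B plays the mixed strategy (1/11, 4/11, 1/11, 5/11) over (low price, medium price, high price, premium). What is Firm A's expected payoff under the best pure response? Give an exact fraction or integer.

low price: (-2)·(1/11) + (0)·(4/11) + (-1)·(1/11) + (1)·(5/11) = 2/11.
medium price: (6)·(1/11) + (8)·(4/11) + (6)·(1/11) + (3)·(5/11) = 59/11.
high price: (7)·(1/11) + (-4)·(4/11) + (3)·(1/11) + (-2)·(5/11) = -16/11.
The best pure response is medium price with expected payoff 59/11.

59/11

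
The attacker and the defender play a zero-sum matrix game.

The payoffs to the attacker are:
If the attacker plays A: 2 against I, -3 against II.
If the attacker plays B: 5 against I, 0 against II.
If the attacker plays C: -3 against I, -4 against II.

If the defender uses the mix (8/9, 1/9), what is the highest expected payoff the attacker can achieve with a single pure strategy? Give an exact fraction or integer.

40/9

A: (2)·(8/9) + (-3)·(1/9) = 13/9.
B: (5)·(8/9) + (0)·(1/9) = 40/9.
C: (-3)·(8/9) + (-4)·(1/9) = -28/9.
The best pure response is B with expected payoff 40/9.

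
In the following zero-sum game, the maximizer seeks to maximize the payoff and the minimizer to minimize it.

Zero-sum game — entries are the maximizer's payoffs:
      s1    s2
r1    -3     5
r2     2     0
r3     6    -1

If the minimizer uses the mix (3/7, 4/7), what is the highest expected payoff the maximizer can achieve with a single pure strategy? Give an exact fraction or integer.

r1: (-3)·(3/7) + (5)·(4/7) = 11/7.
r2: (2)·(3/7) + (0)·(4/7) = 6/7.
r3: (6)·(3/7) + (-1)·(4/7) = 2.
The best pure response is r3 with expected payoff 2.

2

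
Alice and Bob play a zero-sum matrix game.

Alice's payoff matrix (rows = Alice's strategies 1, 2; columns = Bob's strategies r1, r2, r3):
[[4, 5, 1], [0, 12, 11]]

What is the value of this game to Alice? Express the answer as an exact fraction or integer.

Column r2 is strictly dominated by r3 for Bob (it gives Alice more in every row).
The remaining 2×2 game on (1, 2) × (r1, r3) has no saddle point. Let Alice play 1 with probability p; indifference gives 4p = p + 11(1−p), so p = 11/14.
Similarly Bob's optimal q on r1 is 5/7, and the value is 4·(5/7) + (1)·(2/7) = 22/7.

22/7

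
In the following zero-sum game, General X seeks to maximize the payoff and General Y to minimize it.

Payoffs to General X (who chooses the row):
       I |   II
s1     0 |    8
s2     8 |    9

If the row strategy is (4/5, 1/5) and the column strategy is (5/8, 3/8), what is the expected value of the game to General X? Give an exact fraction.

163/40

Against (5/8, 3/8), each row's expected payoff is s1: 3; s2: 67/8.
Taking the (4/5, 1/5)-weighted average: (4/5)·(3) + (1/5)·(67/8) = 163/40.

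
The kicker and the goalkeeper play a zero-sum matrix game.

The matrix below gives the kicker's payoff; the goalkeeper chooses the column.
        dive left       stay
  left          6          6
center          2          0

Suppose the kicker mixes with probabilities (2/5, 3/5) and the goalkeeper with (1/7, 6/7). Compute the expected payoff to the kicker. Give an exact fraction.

Against (1/7, 6/7), each row's expected payoff is left: 6; center: 2/7.
Taking the (2/5, 3/5)-weighted average: (2/5)·(6) + (3/5)·(2/7) = 18/7.

18/7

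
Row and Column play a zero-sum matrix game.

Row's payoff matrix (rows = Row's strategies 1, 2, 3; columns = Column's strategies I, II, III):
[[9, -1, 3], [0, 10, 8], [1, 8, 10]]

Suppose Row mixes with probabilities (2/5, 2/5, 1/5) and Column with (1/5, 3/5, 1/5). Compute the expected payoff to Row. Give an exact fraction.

129/25

Against (1/5, 3/5, 1/5), each row's expected payoff is 1: 9/5; 2: 38/5; 3: 7.
Taking the (2/5, 2/5, 1/5)-weighted average: (2/5)·(9/5) + (2/5)·(38/5) + (1/5)·(7) = 129/25.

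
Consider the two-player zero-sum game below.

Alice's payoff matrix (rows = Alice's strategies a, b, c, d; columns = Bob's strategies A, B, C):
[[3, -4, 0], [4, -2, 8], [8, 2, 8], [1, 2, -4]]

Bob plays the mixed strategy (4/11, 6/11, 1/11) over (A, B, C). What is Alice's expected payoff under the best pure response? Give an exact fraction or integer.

a: (3)·(4/11) + (-4)·(6/11) + (0)·(1/11) = -12/11.
b: (4)·(4/11) + (-2)·(6/11) + (8)·(1/11) = 12/11.
c: (8)·(4/11) + (2)·(6/11) + (8)·(1/11) = 52/11.
d: (1)·(4/11) + (2)·(6/11) + (-4)·(1/11) = 12/11.
The best pure response is c with expected payoff 52/11.

52/11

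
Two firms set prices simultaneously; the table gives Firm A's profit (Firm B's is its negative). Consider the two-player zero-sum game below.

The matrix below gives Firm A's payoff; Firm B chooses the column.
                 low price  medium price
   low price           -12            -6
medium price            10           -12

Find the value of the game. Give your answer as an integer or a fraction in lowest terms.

-51/7

Row minima are -12 and -12, so Firm A's maximin is -12; column maxima are 10 and -6, so Firm B's minimax is -6. These differ, so the equilibrium is in mixed strategies.
Let Firm A play low price with probability p. Firm B is indifferent when −12p + 10(1−p) = −6p − 12(1−p), giving p = 11/14.
Let Firm B play low price with probability q. Firm A is indifferent when −12q − 6(1−q) = 10q − 12(1−q), giving q = 3/14.
The value is -12·(3/14) + (-6)·(11/14) = -51/7.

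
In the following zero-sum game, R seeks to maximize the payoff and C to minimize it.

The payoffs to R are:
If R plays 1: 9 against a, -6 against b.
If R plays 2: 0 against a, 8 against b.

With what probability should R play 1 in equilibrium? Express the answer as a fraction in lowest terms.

8/23

Row minima are -6 and 0, so R's maximin is 0; column maxima are 9 and 8, so C's minimax is 8. These differ, so the equilibrium is in mixed strategies.
Let R play 1 with probability p. C is indifferent when 9p = −6p + 8(1−p), giving p = 8/23.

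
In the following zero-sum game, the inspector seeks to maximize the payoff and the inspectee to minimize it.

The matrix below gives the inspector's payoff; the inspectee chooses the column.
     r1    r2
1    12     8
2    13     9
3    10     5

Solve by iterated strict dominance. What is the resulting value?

Row 3 is strictly dominated by row 1 (12>10, 8>5); eliminate 3.
Row 1 is strictly dominated by row 2 (13>12, 9>8); eliminate 1.
Column r1 is strictly dominated by r2 for the inspectee (9<13); eliminate r1.
Only (2, r2) remains, with payoff 9.

9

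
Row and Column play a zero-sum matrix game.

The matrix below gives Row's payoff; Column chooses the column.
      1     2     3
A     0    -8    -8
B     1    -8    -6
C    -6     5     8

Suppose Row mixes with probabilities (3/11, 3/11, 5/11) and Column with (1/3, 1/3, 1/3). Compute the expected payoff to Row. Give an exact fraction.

-52/33

Against (1/3, 1/3, 1/3), each row's expected payoff is A: -16/3; B: -13/3; C: 7/3.
Taking the (3/11, 3/11, 5/11)-weighted average: (3/11)·(-16/3) + (3/11)·(-13/3) + (5/11)·(7/3) = -52/33.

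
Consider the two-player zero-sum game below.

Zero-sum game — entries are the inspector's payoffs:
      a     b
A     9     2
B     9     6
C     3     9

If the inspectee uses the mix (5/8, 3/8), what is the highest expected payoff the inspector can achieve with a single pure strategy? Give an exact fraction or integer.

A: (9)·(5/8) + (2)·(3/8) = 51/8.
B: (9)·(5/8) + (6)·(3/8) = 63/8.
C: (3)·(5/8) + (9)·(3/8) = 21/4.
The best pure response is B with expected payoff 63/8.

63/8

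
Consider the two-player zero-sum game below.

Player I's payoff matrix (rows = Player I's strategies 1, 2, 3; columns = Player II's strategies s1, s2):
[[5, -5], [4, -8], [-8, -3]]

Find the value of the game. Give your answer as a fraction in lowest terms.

-11/3

Row 2 is strictly dominated by row 1, so Player I never plays it.
The remaining 2×2 game on (1, 3) × (s1, s2) has no saddle point. Let Player I play 1 with probability p; indifference gives 5p − 8(1−p) = −5p − 3(1−p), so p = 1/3.
Similarly Player II's optimal q on s1 is 2/15, and the value is 5·(2/15) + (-5)·(13/15) = -11/3.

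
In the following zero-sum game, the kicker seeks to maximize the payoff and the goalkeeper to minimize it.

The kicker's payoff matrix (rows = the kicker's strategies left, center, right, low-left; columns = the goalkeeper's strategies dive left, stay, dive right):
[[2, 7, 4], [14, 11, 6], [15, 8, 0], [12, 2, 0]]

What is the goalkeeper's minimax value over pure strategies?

The worst case (largest entry) in each column is dive left: 15, stay: 11, dive right: 6.
The best (smallest) of these is 6.

6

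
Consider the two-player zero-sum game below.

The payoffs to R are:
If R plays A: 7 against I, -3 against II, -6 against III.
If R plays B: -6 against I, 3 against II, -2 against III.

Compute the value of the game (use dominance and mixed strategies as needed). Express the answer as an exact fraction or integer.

Column II is strictly dominated by III for C (it gives R more in every row).
The remaining 2×2 game on (A, B) × (I, III) has no saddle point. Let R play A with probability p; indifference gives 7p − 6(1−p) = −6p − 2(1−p), so p = 4/17.
Similarly C's optimal q on I is 4/17, and the value is 7·(4/17) + (-6)·(13/17) = -50/17.

-50/17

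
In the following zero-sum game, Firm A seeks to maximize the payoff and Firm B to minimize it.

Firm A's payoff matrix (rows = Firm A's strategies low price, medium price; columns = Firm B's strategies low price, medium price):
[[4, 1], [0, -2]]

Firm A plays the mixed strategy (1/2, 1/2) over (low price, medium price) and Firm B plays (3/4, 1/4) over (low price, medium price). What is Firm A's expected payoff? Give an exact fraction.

Against (3/4, 1/4), each row's expected payoff is low price: 13/4; medium price: -1/2.
Taking the (1/2, 1/2)-weighted average: (1/2)·(13/4) + (1/2)·(-1/2) = 11/8.

11/8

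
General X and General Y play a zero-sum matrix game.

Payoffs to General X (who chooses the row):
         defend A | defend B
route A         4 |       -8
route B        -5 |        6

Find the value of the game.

-16/23

Row minima are -8 and -5, so General X's maximin is -5; column maxima are 4 and 6, so General Y's minimax is 4. These differ, so the equilibrium is in mixed strategies.
Let General X play route A with probability p. General Y is indifferent when 4p − 5(1−p) = −8p + 6(1−p), giving p = 11/23.
Let General Y play defend A with probability q. General X is indifferent when 4q − 8(1−q) = −5q + 6(1−q), giving q = 14/23.
The value is 4·(14/23) + (-8)·(9/23) = -16/23.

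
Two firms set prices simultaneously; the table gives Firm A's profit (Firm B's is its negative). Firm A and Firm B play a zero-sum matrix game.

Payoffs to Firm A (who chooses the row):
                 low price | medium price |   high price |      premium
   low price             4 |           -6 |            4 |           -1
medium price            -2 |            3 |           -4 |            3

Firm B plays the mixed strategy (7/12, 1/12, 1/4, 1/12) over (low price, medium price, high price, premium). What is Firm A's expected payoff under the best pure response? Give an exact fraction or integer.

11/4

low price: (4)·(7/12) + (-6)·(1/12) + (4)·(1/4) + (-1)·(1/12) = 11/4.
medium price: (-2)·(7/12) + (3)·(1/12) + (-4)·(1/4) + (3)·(1/12) = -5/3.
The best pure response is low price with expected payoff 11/4.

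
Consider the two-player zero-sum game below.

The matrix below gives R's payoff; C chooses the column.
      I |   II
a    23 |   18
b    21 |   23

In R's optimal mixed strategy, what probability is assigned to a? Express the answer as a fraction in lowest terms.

Row minima are 18 and 21, so R's maximin is 21; column maxima are 23 and 23, so C's minimax is 23. These differ, so the equilibrium is in mixed strategies.
Let R play a with probability p. C is indifferent when 23p + 21(1−p) = 18p + 23(1−p), giving p = 2/7.

2/7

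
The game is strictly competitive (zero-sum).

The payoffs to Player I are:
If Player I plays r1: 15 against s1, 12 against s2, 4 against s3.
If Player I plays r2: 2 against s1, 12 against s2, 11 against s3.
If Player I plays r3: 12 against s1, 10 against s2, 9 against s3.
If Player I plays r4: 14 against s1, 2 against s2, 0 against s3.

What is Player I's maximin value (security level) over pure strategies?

9

The worst-case payoff for each row is r1: 4, r2: 2, r3: 9, r4: 0.
The best of these is 9.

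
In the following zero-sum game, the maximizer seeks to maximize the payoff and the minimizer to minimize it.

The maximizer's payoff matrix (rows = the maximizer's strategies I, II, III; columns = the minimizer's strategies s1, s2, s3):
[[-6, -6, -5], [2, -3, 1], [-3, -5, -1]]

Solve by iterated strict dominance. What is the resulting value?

Row I is strictly dominated by row II (2>-6, -3>-6, 1>-5); eliminate I.
Column s1 is strictly dominated by s2 for the minimizer (-3<2, -5<-3); eliminate s1.
Row III is strictly dominated by row II (-3>-5, 1>-1); eliminate III.
Column s3 is strictly dominated by s2 for the minimizer (-3<1); eliminate s3.
Only (II, s2) remains, with payoff -3.

-3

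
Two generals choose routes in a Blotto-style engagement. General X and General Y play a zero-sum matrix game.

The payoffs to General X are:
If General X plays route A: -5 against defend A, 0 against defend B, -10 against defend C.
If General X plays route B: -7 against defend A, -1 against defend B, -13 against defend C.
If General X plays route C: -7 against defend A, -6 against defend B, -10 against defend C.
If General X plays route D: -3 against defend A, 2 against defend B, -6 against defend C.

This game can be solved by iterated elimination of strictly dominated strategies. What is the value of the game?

-6

Column defend B is strictly dominated by defend A for General Y (-5<0, -7<-1, -7<-6, -3<2); eliminate defend B.
Column defend A is strictly dominated by defend C for General Y (-10<-5, -13<-7, -10<-7, -6<-3); eliminate defend A.
Row route A is strictly dominated by row route D (-6>-10); eliminate route A.
Row route B is strictly dominated by row route C (-10>-13); eliminate route B.
Row route C is strictly dominated by row route D (-6>-10); eliminate route C.
Only (route D, defend C) remains, with payoff -6.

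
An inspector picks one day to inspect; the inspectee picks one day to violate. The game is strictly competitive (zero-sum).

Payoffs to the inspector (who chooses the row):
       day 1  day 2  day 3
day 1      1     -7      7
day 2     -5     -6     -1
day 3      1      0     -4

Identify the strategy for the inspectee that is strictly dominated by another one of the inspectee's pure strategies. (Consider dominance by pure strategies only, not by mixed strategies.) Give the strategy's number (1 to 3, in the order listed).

1

The inspectee prefers columns that give the inspector less. Compare day 1 with day 2: -7 < 1, -6 < -5, 0 < 1.
So day 2 strictly dominates day 1 for the inspectee; day 1 is strictly dominated.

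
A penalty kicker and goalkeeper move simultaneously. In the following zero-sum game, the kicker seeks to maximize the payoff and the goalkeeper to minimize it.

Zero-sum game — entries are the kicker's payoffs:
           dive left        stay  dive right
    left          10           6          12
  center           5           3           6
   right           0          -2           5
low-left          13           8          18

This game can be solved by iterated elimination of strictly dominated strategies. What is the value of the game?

8

Column dive left is strictly dominated by stay for the goalkeeper (6<10, 3<5, -2<0, 8<13); eliminate dive left.
Row right is strictly dominated by row left (6>-2, 12>5); eliminate right.
Row left is strictly dominated by row low-left (8>6, 18>12); eliminate left.
Column dive right is strictly dominated by stay for the goalkeeper (3<6, 8<18); eliminate dive right.
Row center is strictly dominated by row low-left (8>3); eliminate center.
Only (low-left, stay) remains, with payoff 8.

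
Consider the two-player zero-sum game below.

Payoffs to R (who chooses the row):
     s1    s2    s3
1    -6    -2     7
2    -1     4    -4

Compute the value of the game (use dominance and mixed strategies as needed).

-31/16

Column s2 is strictly dominated by s1 for C (it gives R more in every row).
The remaining 2×2 game on (1, 2) × (s1, s3) has no saddle point. Let R play 1 with probability p; indifference gives −6p − (1−p) = 7p − 4(1−p), so p = 3/16.
Similarly C's optimal q on s1 is 11/16, and the value is -6·(11/16) + (7)·(5/16) = -31/16.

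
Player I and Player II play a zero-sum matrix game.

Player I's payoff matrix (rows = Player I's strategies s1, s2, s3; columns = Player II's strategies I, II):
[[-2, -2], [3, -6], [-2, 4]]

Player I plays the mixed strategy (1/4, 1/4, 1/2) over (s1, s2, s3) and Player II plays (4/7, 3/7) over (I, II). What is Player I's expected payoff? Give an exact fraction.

Against (4/7, 3/7), each row's expected payoff is s1: -2; s2: -6/7; s3: 4/7.
Taking the (1/4, 1/4, 1/2)-weighted average: (1/4)·(-2) + (1/4)·(-6/7) + (1/2)·(4/7) = -3/7.

-3/7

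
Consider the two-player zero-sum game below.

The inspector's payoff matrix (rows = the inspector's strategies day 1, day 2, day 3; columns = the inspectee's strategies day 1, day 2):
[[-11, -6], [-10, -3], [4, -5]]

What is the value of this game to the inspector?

Row day 1 is strictly dominated by row day 2, so the inspector never plays it.
The remaining 2×2 game on (day 2, day 3) × (day 1, day 2) has no saddle point. Let the inspector play day 2 with probability p; indifference gives −10p + 4(1−p) = −3p − 5(1−p), so p = 9/16.
Similarly the inspectee's optimal q on day 1 is 1/8, and the value is -10·(1/8) + (-3)·(7/8) = -31/8.

-31/8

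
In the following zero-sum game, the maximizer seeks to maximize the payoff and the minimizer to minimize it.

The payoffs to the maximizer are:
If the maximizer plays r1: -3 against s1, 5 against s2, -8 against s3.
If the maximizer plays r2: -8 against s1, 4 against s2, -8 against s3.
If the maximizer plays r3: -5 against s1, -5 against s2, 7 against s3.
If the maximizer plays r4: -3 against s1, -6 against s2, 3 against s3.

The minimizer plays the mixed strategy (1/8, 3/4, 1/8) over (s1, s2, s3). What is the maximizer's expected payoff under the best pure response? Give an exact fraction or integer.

r1: (-3)·(1/8) + (5)·(3/4) + (-8)·(1/8) = 19/8.
r2: (-8)·(1/8) + (4)·(3/4) + (-8)·(1/8) = 1.
r3: (-5)·(1/8) + (-5)·(3/4) + (7)·(1/8) = -7/2.
r4: (-3)·(1/8) + (-6)·(3/4) + (3)·(1/8) = -9/2.
The best pure response is r1 with expected payoff 19/8.

19/8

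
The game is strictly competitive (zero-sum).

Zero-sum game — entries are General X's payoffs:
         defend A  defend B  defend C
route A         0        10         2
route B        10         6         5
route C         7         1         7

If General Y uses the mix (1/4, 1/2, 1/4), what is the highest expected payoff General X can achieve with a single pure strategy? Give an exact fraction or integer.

27/4

route A: (0)·(1/4) + (10)·(1/2) + (2)·(1/4) = 11/2.
route B: (10)·(1/4) + (6)·(1/2) + (5)·(1/4) = 27/4.
route C: (7)·(1/4) + (1)·(1/2) + (7)·(1/4) = 4.
The best pure response is route B with expected payoff 27/4.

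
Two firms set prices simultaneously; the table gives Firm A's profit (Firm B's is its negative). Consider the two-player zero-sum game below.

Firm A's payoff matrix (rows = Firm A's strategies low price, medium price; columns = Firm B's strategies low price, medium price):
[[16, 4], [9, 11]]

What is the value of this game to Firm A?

10

Row minima are 4 and 9, so Firm A's maximin is 9; column maxima are 16 and 11, so Firm B's minimax is 11. These differ, so the equilibrium is in mixed strategies.
Let Firm A play low price with probability p. Firm B is indifferent when 16p + 9(1−p) = 4p + 11(1−p), giving p = 1/7.
Let Firm B play low price with probability q. Firm A is indifferent when 16q + 4(1−q) = 9q + 11(1−q), giving q = 1/2.
The value is 16·(1/2) + (4)·(1/2) = 10.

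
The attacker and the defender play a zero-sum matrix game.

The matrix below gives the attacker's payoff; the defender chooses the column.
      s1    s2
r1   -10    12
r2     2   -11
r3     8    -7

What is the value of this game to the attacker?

Row r2 is strictly dominated by row r3, so the attacker never plays it.
The remaining 2×2 game on (r1, r3) × (s1, s2) has no saddle point. Let the attacker play r1 with probability p; indifference gives −10p + 8(1−p) = 12p − 7(1−p), so p = 15/37.
Similarly the defender's optimal q on s1 is 19/37, and the value is -10·(19/37) + (12)·(18/37) = 26/37.

26/37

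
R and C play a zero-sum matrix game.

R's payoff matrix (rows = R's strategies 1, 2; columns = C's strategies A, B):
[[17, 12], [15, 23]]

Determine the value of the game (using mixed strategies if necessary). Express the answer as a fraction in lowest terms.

Row minima are 12 and 15, so R's maximin is 15; column maxima are 17 and 23, so C's minimax is 17. These differ, so the equilibrium is in mixed strategies.
Let R play 1 with probability p. C is indifferent when 17p + 15(1−p) = 12p + 23(1−p), giving p = 8/13.
Let C play A with probability q. R is indifferent when 17q + 12(1−q) = 15q + 23(1−q), giving q = 11/13.
The value is 17·(11/13) + (12)·(2/13) = 211/13.

211/13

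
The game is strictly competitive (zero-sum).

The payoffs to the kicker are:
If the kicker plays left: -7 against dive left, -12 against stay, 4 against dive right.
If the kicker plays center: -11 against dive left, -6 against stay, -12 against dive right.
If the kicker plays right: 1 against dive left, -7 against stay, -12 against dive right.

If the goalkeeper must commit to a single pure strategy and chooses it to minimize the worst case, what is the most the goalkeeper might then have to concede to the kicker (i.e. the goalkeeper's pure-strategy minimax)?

-6

The worst case (largest entry) in each column is dive left: 1, stay: -6, dive right: 4.
The best (smallest) of these is -6.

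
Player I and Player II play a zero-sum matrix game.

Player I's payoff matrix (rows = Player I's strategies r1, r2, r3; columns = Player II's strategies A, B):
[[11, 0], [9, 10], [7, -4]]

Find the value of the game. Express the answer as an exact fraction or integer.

Row r3 is strictly dominated by row r1, so Player I never plays it.
The remaining 2×2 game on (r1, r2) × (A, B) has no saddle point. Let Player I play r1 with probability p; indifference gives 11p + 9(1−p) = 10(1−p), so p = 1/12.
Similarly Player II's optimal q on A is 5/6, and the value is 11·(5/6) + (0)·(1/6) = 55/6.

55/6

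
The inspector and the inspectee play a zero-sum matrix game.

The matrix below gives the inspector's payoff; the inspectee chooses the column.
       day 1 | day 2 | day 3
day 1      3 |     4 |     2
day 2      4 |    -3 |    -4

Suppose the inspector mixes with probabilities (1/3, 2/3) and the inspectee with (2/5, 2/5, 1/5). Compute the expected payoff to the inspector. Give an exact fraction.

Against (2/5, 2/5, 1/5), each row's expected payoff is day 1: 16/5; day 2: -2/5.
Taking the (1/3, 2/3)-weighted average: (1/3)·(16/5) + (2/3)·(-2/5) = 4/5.

4/5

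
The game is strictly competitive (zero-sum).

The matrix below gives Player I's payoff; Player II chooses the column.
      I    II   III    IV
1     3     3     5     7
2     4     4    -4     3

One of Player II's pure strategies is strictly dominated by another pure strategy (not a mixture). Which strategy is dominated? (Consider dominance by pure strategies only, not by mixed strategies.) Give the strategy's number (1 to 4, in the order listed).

4

Player II prefers columns that give Player I less. Compare IV with III: 5 < 7, -4 < 3.
So III strictly dominates IV for Player II; IV is strictly dominated.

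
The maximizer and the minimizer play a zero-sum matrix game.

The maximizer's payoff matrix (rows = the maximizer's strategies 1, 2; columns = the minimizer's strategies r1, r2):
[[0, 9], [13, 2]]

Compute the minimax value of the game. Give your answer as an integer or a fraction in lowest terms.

Row minima are 0 and 2, so the maximizer's maximin is 2; column maxima are 13 and 9, so the minimizer's minimax is 9. These differ, so the equilibrium is in mixed strategies.
Let the maximizer play 1 with probability p. The minimizer is indifferent when 13(1−p) = 9p + 2(1−p), giving p = 11/20.
Let the minimizer play r1 with probability q. The maximizer is indifferent when 9(1−q) = 13q + 2(1−q), giving q = 7/20.
The value is 0·(7/20) + (9)·(13/20) = 117/20.

117/20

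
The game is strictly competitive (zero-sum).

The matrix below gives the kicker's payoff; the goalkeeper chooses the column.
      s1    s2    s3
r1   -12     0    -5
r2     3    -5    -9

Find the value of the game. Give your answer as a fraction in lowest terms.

Column s2 is strictly dominated by s3 for the goalkeeper (it gives the kicker more in every row).
The remaining 2×2 game on (r1, r2) × (s1, s3) has no saddle point. Let the kicker play r1 with probability p; indifference gives −12p + 3(1−p) = −5p − 9(1−p), so p = 12/19.
Similarly the goalkeeper's optimal q on s1 is 4/19, and the value is -12·(4/19) + (-5)·(15/19) = -123/19.

-123/19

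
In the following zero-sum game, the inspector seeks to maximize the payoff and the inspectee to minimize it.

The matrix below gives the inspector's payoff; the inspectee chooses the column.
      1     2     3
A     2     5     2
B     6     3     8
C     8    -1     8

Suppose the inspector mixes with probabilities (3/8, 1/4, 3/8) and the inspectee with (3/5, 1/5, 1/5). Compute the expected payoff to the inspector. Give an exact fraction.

Against (3/5, 1/5, 1/5), each row's expected payoff is A: 13/5; B: 29/5; C: 31/5.
Taking the (3/8, 1/4, 3/8)-weighted average: (3/8)·(13/5) + (1/4)·(29/5) + (3/8)·(31/5) = 19/4.

19/4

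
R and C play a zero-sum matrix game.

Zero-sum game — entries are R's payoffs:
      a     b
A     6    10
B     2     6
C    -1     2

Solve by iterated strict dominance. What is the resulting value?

6

Row B is strictly dominated by row A (6>2, 10>6); eliminate B.
Row C is strictly dominated by row A (6>-1, 10>2); eliminate C.
Column b is strictly dominated by a for C (6<10); eliminate b.
Only (A, a) remains, with payoff 6.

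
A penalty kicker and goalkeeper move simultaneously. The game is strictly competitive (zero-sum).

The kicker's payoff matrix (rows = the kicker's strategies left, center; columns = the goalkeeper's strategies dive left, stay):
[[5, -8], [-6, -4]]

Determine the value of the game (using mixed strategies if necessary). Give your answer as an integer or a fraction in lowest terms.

-68/15

Row minima are -8 and -6, so the kicker's maximin is -6; column maxima are 5 and -4, so the goalkeeper's minimax is -4. These differ, so the equilibrium is in mixed strategies.
Let the kicker play left with probability p. The goalkeeper is indifferent when 5p − 6(1−p) = −8p − 4(1−p), giving p = 2/15.
Let the goalkeeper play dive left with probability q. The kicker is indifferent when 5q − 8(1−q) = −6q − 4(1−q), giving q = 4/15.
The value is 5·(4/15) + (-8)·(11/15) = -68/15.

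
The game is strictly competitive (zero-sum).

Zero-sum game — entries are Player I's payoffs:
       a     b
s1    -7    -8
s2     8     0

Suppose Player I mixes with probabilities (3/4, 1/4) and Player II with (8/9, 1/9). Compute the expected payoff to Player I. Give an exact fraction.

-32/9

Against (8/9, 1/9), each row's expected payoff is s1: -64/9; s2: 64/9.
Taking the (3/4, 1/4)-weighted average: (3/4)·(-64/9) + (1/4)·(64/9) = -32/9.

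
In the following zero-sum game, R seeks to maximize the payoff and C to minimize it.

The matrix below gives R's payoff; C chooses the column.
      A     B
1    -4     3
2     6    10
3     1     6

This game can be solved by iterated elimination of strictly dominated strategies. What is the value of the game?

6

Column B is strictly dominated by A for C (-4<3, 6<10, 1<6); eliminate B.
Row 1 is strictly dominated by row 2 (6>-4); eliminate 1.
Row 3 is strictly dominated by row 2 (6>1); eliminate 3.
Only (2, A) remains, with payoff 6.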